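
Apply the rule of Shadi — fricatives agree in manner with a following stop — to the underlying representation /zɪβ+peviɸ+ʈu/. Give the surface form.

[zɪbpevipʈu]

/β/ is a voiced bilabial fricative. The following trigger /p/ is a stop, so /β/ must become a stop as well.
A voiced bilabial stop is [b], so the surface segment is [b].
The same rule applies at the second boundary: /ɸ/ → [p] next to /ʈ/.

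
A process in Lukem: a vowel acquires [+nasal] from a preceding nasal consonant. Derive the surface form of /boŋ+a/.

/a/ sits next to the nasal /ŋ/ and is therefore nasalised to [ã].

[boŋã]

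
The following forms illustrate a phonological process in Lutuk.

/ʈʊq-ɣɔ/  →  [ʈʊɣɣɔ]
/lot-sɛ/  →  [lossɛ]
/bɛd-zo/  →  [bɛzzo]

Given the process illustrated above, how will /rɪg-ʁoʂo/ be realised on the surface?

[rɪʁʁoʂo]

The data show regressive total assimilation (/q/ → [ɣ] before /ɣ/; /t/ → [s] before /s/; /d/ → [z] before /z/): in every case the target segment becomes identical to its following neighbour, copying more than a single feature.
/g/ is the segment targeted by the rule; it sits immediately before /ʁ/, so it assimilates completely and surfaces as [ʁ].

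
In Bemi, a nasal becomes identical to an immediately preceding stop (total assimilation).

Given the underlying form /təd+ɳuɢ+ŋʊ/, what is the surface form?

[tədduɢɢʊ]

/ɳ/ is the segment targeted by the rule; it sits immediately after /d/, so it assimilates completely and surfaces as [d].
The same rule applies at the second boundary: /ŋ/ → [ɢ] next to /ɢ/.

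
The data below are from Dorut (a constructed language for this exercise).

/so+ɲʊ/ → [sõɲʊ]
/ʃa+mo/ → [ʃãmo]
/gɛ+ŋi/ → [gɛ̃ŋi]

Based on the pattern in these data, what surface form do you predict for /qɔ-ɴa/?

The data show regressive nasality assimilation (vowel nasalisation): /o/ → [õ] before /ɲ/; /a/ → [ã] before /m/; /ɛ/ → [ɛ̃] before /ŋ/ — a vowel is nasalised by an immediately following nasal consonant.
The vowel /ɔ/ is adjacent to the following nasal /ɴ/, so it acquires [+nasal] and surfaces as [ɔ̃].

[qɔ̃ɴa]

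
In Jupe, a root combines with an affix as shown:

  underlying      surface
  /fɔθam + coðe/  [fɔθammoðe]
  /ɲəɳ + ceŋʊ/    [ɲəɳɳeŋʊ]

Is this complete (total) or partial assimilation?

total assimilation

Underlying /c/ is realised as [m] next to /m/; /m/ itself does not change.
The output [m] is identical to the trigger /m/ — every feature (place, manner, voicing) has been copied — so this is total assimilation.
The remaining alternation confirms this: /c/ → [ɳ] after /ɳ/ — in each case the output is a copy of the preceding consonant.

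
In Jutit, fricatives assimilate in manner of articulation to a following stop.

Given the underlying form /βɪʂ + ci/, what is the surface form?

[βɪʈci]

The rule targets /ʂ/ (voiceless retroflex fricative), which sits before the trigger /c/ (stop).
Changing only its manner to stop gives [ʈ] — the voiceless retroflex stop.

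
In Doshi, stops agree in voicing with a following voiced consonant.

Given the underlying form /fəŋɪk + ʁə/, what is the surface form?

/k/ is a voiceless velar stop. The following trigger /ʁ/ is voiced, so /k/ must become voiced as well.
A voiced velar stop is [g], so the surface segment is [g].

[fəŋɪgʁə]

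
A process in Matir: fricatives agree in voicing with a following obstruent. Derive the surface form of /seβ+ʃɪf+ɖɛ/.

/β/ is a voiced bilabial fricative. The following trigger /ʃ/ is voiceless, so /β/ must become voiceless as well.
The voiceless bilabial fricative is [ɸ], so /β/ → [ɸ].
The same rule applies at the second boundary: /f/ → [v] next to /ɖ/.

[seɸʃɪvɖɛ]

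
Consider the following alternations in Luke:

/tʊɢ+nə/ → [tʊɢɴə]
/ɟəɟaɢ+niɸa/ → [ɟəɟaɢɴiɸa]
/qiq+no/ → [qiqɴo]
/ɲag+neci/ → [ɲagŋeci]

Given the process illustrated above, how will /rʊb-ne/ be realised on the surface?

The data show progressive place assimilation: /n/ → [ɴ] after /ɢ/; /n/ → [ɴ] after /q/; /n/ → [ŋ] after /g/. In each pair only place changes, matching the preceding consonant, while manner and voice stay constant.
/n/ is a voiced alveolar nasal. The preceding trigger /b/ is bilabial, so /n/ must become bilabial as well.
The voiced bilabial nasal is [m], so /n/ → [m].

[rʊbme]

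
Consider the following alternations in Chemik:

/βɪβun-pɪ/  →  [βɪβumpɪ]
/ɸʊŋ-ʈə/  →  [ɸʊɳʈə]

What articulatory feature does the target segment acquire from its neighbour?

place

Comparing underlying and surface forms, /n/ → [m] is the alternation; the neighbouring /p/ is constant.
/n/ is alveolar while /p/ is bilabial; the output [m] is bilabial, matching the trigger — so the feature that spreads is place.
The same holds elsewhere in the data: /ŋ/ → [ɳ] before /ʈ/ (velar → retroflex, matching retroflex) — only place changes, and always toward the following segment.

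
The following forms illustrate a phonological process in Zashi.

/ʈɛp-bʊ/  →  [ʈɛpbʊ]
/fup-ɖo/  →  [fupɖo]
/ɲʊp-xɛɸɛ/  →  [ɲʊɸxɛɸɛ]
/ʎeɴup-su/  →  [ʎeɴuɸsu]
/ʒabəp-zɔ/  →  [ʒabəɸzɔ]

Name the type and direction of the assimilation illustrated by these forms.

The segment that alternates is /p/, which surfaces as [ɸ] when adjacent to /x/.
The change stop → fricative matches the manner of the following /x/, identifying this as manner assimilation.
Place and voice are unchanged, so the assimilation is partial, not total.
Checking the remaining alternations: /p/ → [ɸ] before /s/ (stop → fricative, matching a fricative); /p/ → [ɸ] before /z/ (stop → fricative, matching a fricative) — only manner changes, and always toward the following segment.
Nothing changes in [ʈɛpbʊ], [fupɖo]: there the adjacent consonants already agree in manner (/p/ and /b/ are both stops; /p/ and /ɖ/ are both stops), so these forms are consistent with the same rule.
The trigger is the following segment, so the direction is regressive (anticipatory).

regressive manner assimilation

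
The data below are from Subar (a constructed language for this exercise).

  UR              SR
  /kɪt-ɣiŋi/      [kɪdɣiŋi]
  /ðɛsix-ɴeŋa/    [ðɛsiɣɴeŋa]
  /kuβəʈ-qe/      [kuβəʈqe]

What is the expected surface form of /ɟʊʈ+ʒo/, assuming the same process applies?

The data show regressive voicing assimilation: /t/ → [d] before /ɣ/; /x/ → [ɣ] before /ɴ/. In each pair only voicing changes, matching the following consonant, while place and manner stay constant.
No alternation appears in [kuβəʈqe]: there the adjacent consonants already agree in voicing (/ʈ/ and /q/ are both voiceless), so this form is consistent with the same rule.
The rule targets /ʈ/ (voiceless retroflex stop), which sits before the trigger /ʒ/ (voiced).
A voiced retroflex stop is [ɖ], so the surface segment is [ɖ].

[ɟʊɖʒo]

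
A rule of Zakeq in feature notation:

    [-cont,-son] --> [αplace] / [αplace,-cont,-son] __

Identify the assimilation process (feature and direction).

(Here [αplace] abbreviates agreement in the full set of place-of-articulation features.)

progressive place assimilation

The shared variable α links the value of the place features (abbreviated [place]) on the target to the same value on the neighbouring segment, so place is the feature that assimilates.
Since the environment is written before the underscore, the trigger precedes the target; the direction is progressive.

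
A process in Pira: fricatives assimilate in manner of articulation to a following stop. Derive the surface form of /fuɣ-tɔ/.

[fugtɔ]

/ɣ/ is a voiced velar fricative. The following trigger /t/ is a stop, so /ɣ/ must become a stop as well.
Changing only its manner to stop gives [g] — the voiced velar stop.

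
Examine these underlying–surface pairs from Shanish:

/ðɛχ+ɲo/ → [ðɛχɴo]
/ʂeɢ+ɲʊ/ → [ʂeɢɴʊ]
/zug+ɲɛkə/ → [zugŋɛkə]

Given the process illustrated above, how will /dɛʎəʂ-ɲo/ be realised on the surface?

[dɛʎəʂɳo]

The data show progressive place assimilation: /ɲ/ → [ɴ] after /χ/; /ɲ/ → [ɴ] after /ɢ/; /ɲ/ → [ŋ] after /g/. In each pair only place changes, matching the preceding consonant, while manner and voice stay constant.
The rule targets /ɲ/ (voiced palatal nasal), which sits after the trigger /ʂ/ (retroflex).
A voiced retroflex nasal is [ɳ], so the surface segment is [ɳ].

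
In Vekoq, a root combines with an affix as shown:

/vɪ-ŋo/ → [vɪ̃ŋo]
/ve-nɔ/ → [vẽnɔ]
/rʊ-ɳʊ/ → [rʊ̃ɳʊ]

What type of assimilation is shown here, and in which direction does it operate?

The vowel /ɪ/ surfaces as nasalised [ɪ̃] next to the following nasal /ŋ/ — it has acquired the [+nasal] feature of its neighbour.
The other forms show the same pattern: /e/ → [ẽ] before /n/; /ʊ/ → [ʊ̃] before /ɳ/ — each time a vowel is nasalised next to a following nasal.
Because the conditioning nasal is to the right of the vowel that changes, the process is regressive (anticipatory).

regressive nasality assimilation (vowel nasalisation)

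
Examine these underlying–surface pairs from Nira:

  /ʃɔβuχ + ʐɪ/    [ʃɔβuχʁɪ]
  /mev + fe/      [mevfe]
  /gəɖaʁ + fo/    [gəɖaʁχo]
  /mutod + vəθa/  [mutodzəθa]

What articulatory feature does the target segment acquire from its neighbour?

Underlying /ʐ/ is realised as [ʁ] next to /χ/; /χ/ itself does not change.
The change retroflex → uvular matches the place of the preceding /χ/, identifying this as place assimilation.
Checking the remaining alternations: /f/ → [χ] after /ʁ/ (labiodental → uvular, matching uvular); /v/ → [z] after /d/ (labiodental → alveolar, matching alveolar) — only place changes, and always toward the preceding segment.
No alternation appears in [mevfe]: there the adjacent consonants already agree in place (/f/ and /v/ are both labiodental), so this form is consistent with the same rule.

place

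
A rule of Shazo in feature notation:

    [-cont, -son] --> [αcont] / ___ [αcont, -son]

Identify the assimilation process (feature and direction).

The shared variable α links the value of [cont] on the target to that of the neighbouring obstruent. [cont] distinguishes stops from fricatives — a manner-of-articulation feature — so this is manner assimilation.
The conditioning segment sits to the right of the focus bar, meaning the trigger follows the segment that changes — regressive assimilation.

regressive manner assimilation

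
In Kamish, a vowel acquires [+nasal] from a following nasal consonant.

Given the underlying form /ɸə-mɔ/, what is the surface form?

[ɸə̃mɔ]

The vowel /ə/ is adjacent to the following nasal /m/, so it acquires [+nasal] and surfaces as [ə̃].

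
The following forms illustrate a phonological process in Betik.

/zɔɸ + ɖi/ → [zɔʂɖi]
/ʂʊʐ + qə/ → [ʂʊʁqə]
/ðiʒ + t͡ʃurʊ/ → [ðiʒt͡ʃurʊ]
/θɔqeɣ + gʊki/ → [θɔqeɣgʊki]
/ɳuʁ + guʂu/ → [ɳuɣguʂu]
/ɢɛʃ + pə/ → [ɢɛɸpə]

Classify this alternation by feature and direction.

regressive place assimilation

Underlying /ɸ/ is realised as [ʂ] next to /ɖ/; /ɖ/ itself does not change.
/ɸ/ is bilabial while /ɖ/ is retroflex; the output [ʂ] is retroflex, matching the trigger — so the feature that spreads is place.
Manner and voice are unchanged, so the assimilation is partial, not total.
Checking the remaining alternations: /ʐ/ → [ʁ] before /q/ (retroflex → uvular, matching uvular); /ʁ/ → [ɣ] before /g/ (uvular → velar, matching velar); /ʃ/ → [ɸ] before /p/ (postalveolar → bilabial, matching bilabial) — only place changes, and always toward the following segment.
No alternation appears in [ðiʒt͡ʃurʊ], [θɔqeɣgʊki]: there the adjacent consonants already agree in place (/ʒ/ and /t͡ʃ/ are both postalveolar; /ɣ/ and /g/ are both velar), so these forms are consistent with the same rule.
Since the segment that changes precedes the conditioning segment, the assimilation is regressive.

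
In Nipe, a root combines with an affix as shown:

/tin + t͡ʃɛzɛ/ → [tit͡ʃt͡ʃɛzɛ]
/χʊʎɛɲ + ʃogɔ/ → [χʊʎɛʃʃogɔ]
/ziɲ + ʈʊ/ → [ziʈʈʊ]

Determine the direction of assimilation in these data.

The segment that alternates is /n/, which surfaces as [t͡ʃ] when adjacent to /t͡ʃ/.
The output [t͡ʃ] is identical to the trigger /t͡ʃ/ — every feature (place, manner, voicing) has been copied — so this is total assimilation.
The remaining alternations confirm this: /ɲ/ → [ʃ] before /ʃ/; /ɲ/ → [ʈ] before /ʈ/ — in each case the output is a copy of the following consonant.
The trigger is the following segment, so the direction is regressive (anticipatory).

regressive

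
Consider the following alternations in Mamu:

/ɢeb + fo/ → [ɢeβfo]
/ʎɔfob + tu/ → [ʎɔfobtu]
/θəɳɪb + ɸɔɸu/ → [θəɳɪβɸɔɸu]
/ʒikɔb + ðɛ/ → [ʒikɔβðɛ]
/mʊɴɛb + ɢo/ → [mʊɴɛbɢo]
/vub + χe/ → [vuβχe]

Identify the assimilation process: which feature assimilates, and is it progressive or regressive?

The segment that alternates is /b/, which surfaces as [β] when adjacent to /f/.
/b/ is a stop while /f/ is a fricative; the output [β] is a fricative, matching the trigger — so the feature that spreads is manner.
Place and voice are unchanged, so the assimilation is partial, not total.
The other alternating forms pattern the same way: /b/ → [β] before /ɸ/ (stop → fricative, matching a fricative); /b/ → [β] before /ð/ (stop → fricative, matching a fricative); /b/ → [β] before /χ/ (stop → fricative, matching a fricative) — only manner changes, and always toward the following segment.
No alternation appears in [ʎɔfobtu], [mʊɴɛbɢo]: there the adjacent consonants already agree in manner (/b/ and /t/ are both stops; /b/ and /ɢ/ are both stops), so these forms are consistent with the same rule.
Since the segment that changes precedes the conditioning segment, the assimilation is regressive.

regressive manner assimilation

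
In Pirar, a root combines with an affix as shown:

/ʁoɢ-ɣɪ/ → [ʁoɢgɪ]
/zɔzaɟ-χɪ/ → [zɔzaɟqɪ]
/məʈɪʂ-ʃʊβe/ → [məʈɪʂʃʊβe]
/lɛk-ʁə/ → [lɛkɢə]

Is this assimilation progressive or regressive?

progressive

Comparing underlying and surface forms, /ɣ/ → [g] is the alternation; the neighbouring /ɢ/ is constant.
/ɣ/ is a fricative while /ɢ/ is a stop; the output [g] is a stop, matching the trigger — so the feature that spreads is manner.
The other alternating forms pattern the same way: /χ/ → [q] after /ɟ/ (fricative → stop, matching a stop); /ʁ/ → [ɢ] after /k/ (fricative → stop, matching a stop) — only manner changes, and always toward the preceding segment.
No alternation appears in [məʈɪʂʃʊβe]: there the adjacent consonants already agree in manner (/ʃ/ and /ʂ/ are both fricatives), so this form is consistent with the same rule.
The trigger is the preceding segment, so the direction is progressive (perseverative).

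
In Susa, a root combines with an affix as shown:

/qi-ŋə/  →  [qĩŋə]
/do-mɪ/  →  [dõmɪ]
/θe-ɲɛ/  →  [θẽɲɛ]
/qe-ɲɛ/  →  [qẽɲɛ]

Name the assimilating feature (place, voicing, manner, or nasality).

nasality

The vowel /i/ surfaces as nasalised [ĩ] next to the following nasal /ŋ/ — it has acquired the [+nasal] feature of its neighbour.
Likewise in the remaining data: /o/ → [õ] before /m/; /e/ → [ẽ] before /ɲ/ — each time a vowel is nasalised next to a following nasal.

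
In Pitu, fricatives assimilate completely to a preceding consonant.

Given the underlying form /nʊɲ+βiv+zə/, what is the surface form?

/β/ is the segment targeted by the rule; it sits immediately after /ɲ/, so it assimilates completely and surfaces as [ɲ].
At the second juncture, /z/ likewise becomes [v] adjacent to /v/.

[nʊɲɲivvə]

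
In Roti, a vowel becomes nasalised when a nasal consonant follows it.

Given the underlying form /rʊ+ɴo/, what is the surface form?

[rʊ̃ɴo]

The vowel /ʊ/ is adjacent to the following nasal /ɴ/, so it acquires [+nasal] and surfaces as [ʊ̃].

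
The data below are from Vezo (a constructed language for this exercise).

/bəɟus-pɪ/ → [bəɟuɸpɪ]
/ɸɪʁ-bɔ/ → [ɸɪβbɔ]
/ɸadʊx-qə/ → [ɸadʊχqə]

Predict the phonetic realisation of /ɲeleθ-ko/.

The data show regressive place assimilation: /s/ → [ɸ] before /p/; /ʁ/ → [β] before /b/; /x/ → [χ] before /q/. In each pair only place changes, matching the following consonant, while manner and voice stay constant.
/θ/ is a voiceless dental fricative. The following trigger /k/ is velar, so /θ/ must become velar as well.
Changing only its place to velar gives [x] — the voiceless velar fricative.

[ɲelexko]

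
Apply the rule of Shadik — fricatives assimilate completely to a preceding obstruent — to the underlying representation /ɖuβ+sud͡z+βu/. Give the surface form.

[ɖuββud͡zd͡zu]

/s/ is the segment targeted by the rule; it sits immediately after /β/, so it assimilates completely and surfaces as [β].
At the second juncture, /β/ likewise becomes [d͡z] adjacent to /d͡z/.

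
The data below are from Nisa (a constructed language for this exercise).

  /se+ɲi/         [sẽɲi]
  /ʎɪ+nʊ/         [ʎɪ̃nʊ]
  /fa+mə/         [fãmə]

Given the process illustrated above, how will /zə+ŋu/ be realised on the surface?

The data show regressive nasality assimilation (vowel nasalisation): /e/ → [ẽ] before /ɲ/; /ɪ/ → [ɪ̃] before /n/; /a/ → [ã] before /m/ — a vowel is nasalised by an immediately following nasal consonant.
/ə/ sits next to the nasal /ŋ/ and is therefore nasalised to [ə̃].

[zə̃ŋu]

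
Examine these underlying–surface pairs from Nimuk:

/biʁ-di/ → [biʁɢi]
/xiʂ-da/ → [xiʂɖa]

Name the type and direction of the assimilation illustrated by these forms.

Underlying /d/ is realised as [ɢ] next to /ʁ/; /ʁ/ itself does not change.
/d/ is alveolar while /ʁ/ is uvular; the output [ɢ] is uvular, matching the trigger — so the feature that spreads is place.
Manner and voice are unchanged, so the assimilation is partial, not total.
The same holds elsewhere in the data: /d/ → [ɖ] after /ʂ/ (alveolar → retroflex, matching retroflex) — only place changes, and always toward the preceding segment.
The trigger is the preceding segment, so the direction is progressive (perseverative).

progressive place assimilation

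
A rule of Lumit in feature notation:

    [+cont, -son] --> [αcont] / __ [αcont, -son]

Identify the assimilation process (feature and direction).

regressive manner assimilation

The rule copies [cont] (continuancy) from the environment onto the target fricatives; since [±cont] encodes the stop/fricative manner contrast, the assimilating dimension is manner.
The conditioning segment sits to the right of the focus bar, meaning the trigger follows the segment that changes — regressive assimilation.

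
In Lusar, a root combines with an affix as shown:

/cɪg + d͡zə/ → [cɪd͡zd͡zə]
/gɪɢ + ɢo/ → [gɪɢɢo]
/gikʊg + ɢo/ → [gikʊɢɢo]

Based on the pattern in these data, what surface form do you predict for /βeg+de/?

The data show regressive total assimilation (/g/ → [d͡z] before /d͡z/; /g/ → [ɢ] before /ɢ/): in every case the target segment becomes identical to its following neighbour, copying more than a single feature.
In [gɪɢɢo] the two consonants at the boundary are already identical (/ɢ/ + /ɢ/), so the rule applies vacuously and nothing changes.
/g/ is the segment targeted by the rule; it sits immediately before /d/, so it assimilates completely and surfaces as [d].

[βedde]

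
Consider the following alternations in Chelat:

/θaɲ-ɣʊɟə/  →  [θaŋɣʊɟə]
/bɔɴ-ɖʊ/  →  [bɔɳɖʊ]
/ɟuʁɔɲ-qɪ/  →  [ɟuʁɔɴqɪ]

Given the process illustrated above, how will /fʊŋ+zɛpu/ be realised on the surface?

The data show regressive place assimilation: /ɲ/ → [ŋ] before /ɣ/; /ɴ/ → [ɳ] before /ɖ/; /ɲ/ → [ɴ] before /q/. In each pair only place changes, matching the following consonant, while manner and voice stay constant.
/ŋ/ is a voiced velar nasal. The following trigger /z/ is alveolar, so /ŋ/ must become alveolar as well.
A voiced alveolar nasal is [n], so the surface segment is [n].

[fʊnzɛpu]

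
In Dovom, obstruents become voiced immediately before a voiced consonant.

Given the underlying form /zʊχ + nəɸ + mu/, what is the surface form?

/χ/ is a voiceless uvular fricative. The following trigger /n/ is voiced, so /χ/ must become voiced as well.
A voiced uvular fricative is [ʁ], so the surface segment is [ʁ].
The same rule applies at the second boundary: /ɸ/ → [β] next to /m/.

[zʊʁnəβmu]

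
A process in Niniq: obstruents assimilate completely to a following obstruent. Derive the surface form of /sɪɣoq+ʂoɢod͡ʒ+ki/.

/q/ is the segment targeted by the rule; it sits immediately before /ʂ/, so it assimilates completely and surfaces as [ʂ].
At the second juncture, /d͡ʒ/ likewise becomes [k] adjacent to /k/.

[sɪɣoʂʂoɢokki]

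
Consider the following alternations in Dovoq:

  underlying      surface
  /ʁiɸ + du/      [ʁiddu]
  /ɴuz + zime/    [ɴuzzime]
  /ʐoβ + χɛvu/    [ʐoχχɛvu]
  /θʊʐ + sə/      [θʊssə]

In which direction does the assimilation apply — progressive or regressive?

Comparing underlying and surface forms, /ɸ/ → [d] is the alternation; the neighbouring /d/ is constant.
The output [d] is identical to the trigger /d/ — every feature (place, manner, voicing) has been copied — so this is total assimilation.
The remaining alternations confirm this: /β/ → [χ] before /χ/; /ʐ/ → [s] before /s/ — in each case the output is a copy of the following consonant.
In [ɴuzzime] the two consonants at the boundary are already identical (/z/ + /z/), so the rule applies vacuously and nothing changes.
Since the segment that changes precedes the conditioning segment, the assimilation is regressive.

regressive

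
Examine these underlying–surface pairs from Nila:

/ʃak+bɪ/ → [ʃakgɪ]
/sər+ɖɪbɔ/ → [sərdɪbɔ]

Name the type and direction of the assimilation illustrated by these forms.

progressive place assimilation

Underlying /b/ is realised as [g] next to /k/; /k/ itself does not change.
/b/ is bilabial while /k/ is velar; the output [g] is velar, matching the trigger — so the feature that spreads is place.
Manner and voice are unchanged, so the assimilation is partial, not total.
The other alternating form patterns the same way: /ɖ/ → [d] after /r/ (retroflex → alveolar, matching alveolar) — only place changes, and always toward the preceding segment.
Since the segment that changes follows the conditioning segment, the assimilation is progressive.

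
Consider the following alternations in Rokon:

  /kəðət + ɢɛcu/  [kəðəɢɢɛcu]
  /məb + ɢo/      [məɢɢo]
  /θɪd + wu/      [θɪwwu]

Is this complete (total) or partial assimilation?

total assimilation

Comparing underlying and surface forms, /t/ → [ɢ] is the alternation; the neighbouring /ɢ/ is constant.
The output [ɢ] is identical to the trigger /ɢ/ — every feature (place, manner, voicing) has been copied — so this is total assimilation.
The other forms behave the same way: /b/ → [ɢ] before /ɢ/; /d/ → [w] before /w/ — in each case the output is a copy of the following consonant.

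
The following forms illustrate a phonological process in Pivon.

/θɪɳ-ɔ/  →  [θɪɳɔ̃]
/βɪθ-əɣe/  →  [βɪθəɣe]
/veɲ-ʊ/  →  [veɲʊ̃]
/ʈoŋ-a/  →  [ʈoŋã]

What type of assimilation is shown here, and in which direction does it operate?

progressive nasality assimilation (vowel nasalisation)

The vowel /ɔ/ surfaces as nasalised [ɔ̃] next to the preceding nasal /ɳ/ — it has acquired the [+nasal] feature of its neighbour.
Likewise in the remaining data: /ʊ/ → [ʊ̃] after /ɲ/; /a/ → [ã] after /ŋ/ — each time a vowel is nasalised next to a preceding nasal.
No change occurs in [βɪθəɣe] because the vowel at the boundary is adjacent to an oral consonant, not a nasal (/ə/ next to /θ/).
Because the conditioning nasal is to the left of the vowel that changes, the process is progressive (perseverative).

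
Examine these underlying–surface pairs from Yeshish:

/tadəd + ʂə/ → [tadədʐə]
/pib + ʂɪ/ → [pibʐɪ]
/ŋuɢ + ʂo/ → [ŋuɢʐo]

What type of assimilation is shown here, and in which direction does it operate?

progressive voicing assimilation

The segment that alternates is /ʂ/, which surfaces as [ʐ] when adjacent to /d/.
/ʂ/ is voiceless while /d/ is voiced; the output [ʐ] is voiced, matching the trigger — so the feature that spreads is voicing.
Place and manner are unchanged, so the assimilation is partial, not total.
The same holds elsewhere in the data: /ʂ/ → [ʐ] after /b/ (voiceless → voiced, matching voiced); /ʂ/ → [ʐ] after /ɢ/ (voiceless → voiced, matching voiced) — only voicing changes, and always toward the preceding segment.
Since the segment that changes follows the conditioning segment, the assimilation is progressive.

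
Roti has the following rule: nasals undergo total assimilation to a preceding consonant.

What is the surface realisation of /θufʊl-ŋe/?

/ŋ/ is the segment targeted by the rule; it sits immediately after /l/, so it assimilates completely and surfaces as [l].

[θufʊlle]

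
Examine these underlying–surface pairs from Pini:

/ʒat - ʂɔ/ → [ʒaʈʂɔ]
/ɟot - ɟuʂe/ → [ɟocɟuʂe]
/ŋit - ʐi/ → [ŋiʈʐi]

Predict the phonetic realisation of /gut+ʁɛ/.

The data show regressive place assimilation: /t/ → [ʈ] before /ʂ/; /t/ → [c] before /ɟ/; /t/ → [ʈ] before /ʐ/. In each pair only place changes, matching the following consonant, while manner and voice stay constant.
/t/ is a voiceless alveolar stop. The following trigger /ʁ/ is uvular, so /t/ must become uvular as well.
Changing only its place to uvular gives [q] — the voiceless uvular stop.

[guqʁɛ]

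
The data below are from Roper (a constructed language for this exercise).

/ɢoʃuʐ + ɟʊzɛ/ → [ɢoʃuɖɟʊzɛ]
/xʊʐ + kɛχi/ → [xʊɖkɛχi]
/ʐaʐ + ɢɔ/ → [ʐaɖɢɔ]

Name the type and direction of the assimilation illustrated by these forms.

The segment that alternates is /ʐ/, which surfaces as [ɖ] when adjacent to /ɟ/.
The change fricative → stop matches the manner of the following /ɟ/, identifying this as manner assimilation.
Place and voice are unchanged, so the assimilation is partial, not total.
Checking the remaining alternations: /ʐ/ → [ɖ] before /k/ (fricative → stop, matching a stop); /ʐ/ → [ɖ] before /ɢ/ (fricative → stop, matching a stop) — only manner changes, and always toward the following segment.
Since the segment that changes precedes the conditioning segment, the assimilation is regressive.

regressive manner assimilation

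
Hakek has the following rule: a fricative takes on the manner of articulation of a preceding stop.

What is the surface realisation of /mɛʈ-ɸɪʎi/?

The rule targets /ɸ/ (voiceless bilabial fricative), which sits after the trigger /ʈ/ (stop).
Changing only its manner to stop gives [p] — the voiceless bilabial stop.

[mɛʈpɪʎi]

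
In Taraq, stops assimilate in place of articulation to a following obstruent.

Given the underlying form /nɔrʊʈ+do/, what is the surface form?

The rule targets /ʈ/ (voiceless retroflex stop), which sits before the trigger /d/ (alveolar).
The voiceless alveolar stop is [t], so /ʈ/ → [t].

[nɔrʊtdo]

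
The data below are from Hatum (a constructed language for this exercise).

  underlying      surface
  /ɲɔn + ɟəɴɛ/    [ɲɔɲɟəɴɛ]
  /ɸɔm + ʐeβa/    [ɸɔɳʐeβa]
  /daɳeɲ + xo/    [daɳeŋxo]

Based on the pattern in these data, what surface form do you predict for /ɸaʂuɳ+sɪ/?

[ɸaʂunsɪ]

The data show regressive place assimilation: /n/ → [ɲ] before /ɟ/; /m/ → [ɳ] before /ʐ/; /ɲ/ → [ŋ] before /x/. In each pair only place changes, matching the following consonant, while manner and voice stay constant.
/ɳ/ is a voiced retroflex nasal. The following trigger /s/ is alveolar, so /ɳ/ must become alveolar as well.
The voiced alveolar nasal is [n], so /ɳ/ → [n].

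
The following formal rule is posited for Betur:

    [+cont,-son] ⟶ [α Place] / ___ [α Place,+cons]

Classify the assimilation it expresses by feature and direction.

The shared variable α links the value of the place features (abbreviated [Place]) on the target to the same value on the neighbouring segment, so place is the feature that assimilates.
Since the environment is written after the underscore, the trigger follows the target; the direction is regressive.

regressive place assimilation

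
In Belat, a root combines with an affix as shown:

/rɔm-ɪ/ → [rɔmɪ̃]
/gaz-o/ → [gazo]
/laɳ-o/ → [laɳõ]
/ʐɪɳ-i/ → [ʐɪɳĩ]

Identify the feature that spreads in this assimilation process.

The vowel /ɪ/ surfaces as nasalised [ɪ̃] next to the preceding nasal /m/ — it has acquired the [+nasal] feature of its neighbour.
The other forms show the same pattern: /o/ → [õ] after /ɳ/; /i/ → [ĩ] after /ɳ/ — each time a vowel is nasalised next to a preceding nasal.
No change occurs in [gazo] because the vowel at the boundary is adjacent to an oral consonant, not a nasal (/o/ next to /z/).

nasality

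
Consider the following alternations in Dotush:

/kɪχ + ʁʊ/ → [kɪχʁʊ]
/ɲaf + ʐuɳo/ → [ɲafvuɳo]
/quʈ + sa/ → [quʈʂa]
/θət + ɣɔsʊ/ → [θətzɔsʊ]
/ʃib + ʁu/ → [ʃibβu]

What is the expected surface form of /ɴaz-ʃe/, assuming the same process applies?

The data show progressive place assimilation: /ʐ/ → [v] after /f/; /s/ → [ʂ] after /ʈ/; /ɣ/ → [z] after /t/; /ʁ/ → [β] after /b/. In each pair only place changes, matching the preceding consonant, while manner and voice stay constant.
No alternation appears in [kɪχʁʊ]: there the adjacent consonants already agree in place (/ʁ/ and /χ/ are both uvular), so this form is consistent with the same rule.
The rule targets /ʃ/ (voiceless postalveolar fricative), which sits after the trigger /z/ (alveolar).
Changing only its place to alveolar gives [s] — the voiceless alveolar fricative.

[ɴazse]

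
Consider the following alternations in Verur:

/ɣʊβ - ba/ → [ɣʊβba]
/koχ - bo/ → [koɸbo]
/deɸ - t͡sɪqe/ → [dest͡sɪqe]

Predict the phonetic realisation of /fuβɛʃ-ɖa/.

[fuβɛʂɖa]

The data show regressive place assimilation: /χ/ → [ɸ] before /b/; /ɸ/ → [s] before /t͡s/. In each pair only place changes, matching the following consonant, while manner and voice stay constant.
No alternation appears in [ɣʊβba]: there the adjacent consonants already agree in place (/β/ and /b/ are both bilabial), so this form is consistent with the same rule.
/ʃ/ is a voiceless postalveolar fricative. The following trigger /ɖ/ is retroflex, so /ʃ/ must become retroflex as well.
The voiceless retroflex fricative is [ʂ], so /ʃ/ → [ʂ].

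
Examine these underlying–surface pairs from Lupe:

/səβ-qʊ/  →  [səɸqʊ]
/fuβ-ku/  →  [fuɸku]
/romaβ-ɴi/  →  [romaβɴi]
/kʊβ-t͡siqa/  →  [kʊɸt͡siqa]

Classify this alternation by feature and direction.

regressive voicing assimilation

The segment that alternates is /β/, which surfaces as [ɸ] when adjacent to /q/.
/β/ is voiced while /q/ is voiceless; the output [ɸ] is voiceless, matching the trigger — so the feature that spreads is voicing.
Place and manner are unchanged, so the assimilation is partial, not total.
The same holds elsewhere in the data: /β/ → [ɸ] before /k/ (voiced → voiceless, matching voiceless); /β/ → [ɸ] before /t͡s/ (voiced → voiceless, matching voiceless) — only voicing changes, and always toward the following segment.
No alternation appears in [romaβɴi]: there the adjacent consonants already agree in voicing (/β/ and /ɴ/ are both voiced), so this form is consistent with the same rule.
The trigger is the following segment, so the direction is regressive (anticipatory).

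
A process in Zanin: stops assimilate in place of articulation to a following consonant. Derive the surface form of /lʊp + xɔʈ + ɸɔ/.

[lʊkxɔpɸɔ]

The rule targets /p/ (voiceless bilabial stop), which sits before the trigger /x/ (velar).
Changing only its place to velar gives [k] — the voiceless velar stop.
At the second juncture, /ʈ/ likewise becomes [p] adjacent to /ɸ/.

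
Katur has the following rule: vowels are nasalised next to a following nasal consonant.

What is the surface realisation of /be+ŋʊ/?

[bẽŋʊ]

The vowel /e/ is adjacent to the following nasal /ŋ/, so it acquires [+nasal] and surfaces as [ẽ].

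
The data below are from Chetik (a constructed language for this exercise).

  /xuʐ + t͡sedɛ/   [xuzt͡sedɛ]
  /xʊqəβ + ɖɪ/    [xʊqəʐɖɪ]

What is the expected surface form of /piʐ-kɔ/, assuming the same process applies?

The data show regressive place assimilation: /ʐ/ → [z] before /t͡s/; /β/ → [ʐ] before /ɖ/. In each pair only place changes, matching the following consonant, while manner and voice stay constant.
/ʐ/ is a voiced retroflex fricative. The following trigger /k/ is velar, so /ʐ/ must become velar as well.
Changing only its place to velar gives [ɣ] — the voiced velar fricative.

[piɣkɔ]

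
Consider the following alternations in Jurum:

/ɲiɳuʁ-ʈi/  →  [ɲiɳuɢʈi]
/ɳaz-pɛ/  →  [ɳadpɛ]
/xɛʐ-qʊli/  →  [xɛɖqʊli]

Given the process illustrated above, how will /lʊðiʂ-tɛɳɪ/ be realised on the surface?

[lʊðiʈtɛɳɪ]

The data show regressive manner assimilation: /ʁ/ → [ɢ] before /ʈ/; /z/ → [d] before /p/; /ʐ/ → [ɖ] before /q/. In each pair only manner changes, matching the following consonant, while place and voice stay constant.
/ʂ/ is a voiceless retroflex fricative. The following trigger /t/ is a stop, so /ʂ/ must become a stop as well.
Changing only its manner to stop gives [ʈ] — the voiceless retroflex stop.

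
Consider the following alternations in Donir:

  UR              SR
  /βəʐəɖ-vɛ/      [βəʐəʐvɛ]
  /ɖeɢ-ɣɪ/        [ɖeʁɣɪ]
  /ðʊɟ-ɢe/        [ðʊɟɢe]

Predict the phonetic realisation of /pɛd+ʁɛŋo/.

[pɛzʁɛŋo]

The data show regressive manner assimilation: /ɖ/ → [ʐ] before /v/; /ɢ/ → [ʁ] before /ɣ/. In each pair only manner changes, matching the following consonant, while place and voice stay constant.
Nothing changes in [ðʊɟɢe]: there the adjacent consonants already agree in manner (/ɟ/ and /ɢ/ are both stops), so this form is consistent with the same rule.
/d/ is a voiced alveolar stop. The following trigger /ʁ/ is a fricative, so /d/ must become a fricative as well.
Changing only its manner to fricative gives [z] — the voiced alveolar fricative.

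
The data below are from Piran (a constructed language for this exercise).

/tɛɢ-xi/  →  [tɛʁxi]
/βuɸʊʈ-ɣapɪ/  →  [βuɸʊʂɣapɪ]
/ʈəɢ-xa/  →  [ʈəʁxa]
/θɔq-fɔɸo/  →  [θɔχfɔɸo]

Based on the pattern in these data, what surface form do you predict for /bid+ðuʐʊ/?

[bizðuʐʊ]

The data show regressive manner assimilation: /ɢ/ → [ʁ] before /x/; /ʈ/ → [ʂ] before /ɣ/; /q/ → [χ] before /f/. In each pair only manner changes, matching the following consonant, while place and voice stay constant.
/d/ is a voiced alveolar stop. The following trigger /ð/ is a fricative, so /d/ must become a fricative as well.
The voiced alveolar fricative is [z], so /d/ → [z].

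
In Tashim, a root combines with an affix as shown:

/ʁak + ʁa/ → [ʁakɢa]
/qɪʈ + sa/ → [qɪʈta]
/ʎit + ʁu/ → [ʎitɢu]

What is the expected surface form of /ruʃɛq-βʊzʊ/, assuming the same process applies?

The data show progressive manner assimilation: /ʁ/ → [ɢ] after /k/; /s/ → [t] after /ʈ/; /ʁ/ → [ɢ] after /t/. In each pair only manner changes, matching the preceding consonant, while place and voice stay constant.
/β/ is a voiced bilabial fricative. The preceding trigger /q/ is a stop, so /β/ must become a stop as well.
Changing only its manner to stop gives [b] — the voiced bilabial stop.

[ruʃɛqbʊzʊ]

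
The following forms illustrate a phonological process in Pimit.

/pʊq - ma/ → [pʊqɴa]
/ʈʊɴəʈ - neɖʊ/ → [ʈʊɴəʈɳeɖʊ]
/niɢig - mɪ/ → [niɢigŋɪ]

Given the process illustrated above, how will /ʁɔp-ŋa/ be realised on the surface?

The data show progressive place assimilation: /m/ → [ɴ] after /q/; /n/ → [ɳ] after /ʈ/; /m/ → [ŋ] after /g/. In each pair only place changes, matching the preceding consonant, while manner and voice stay constant.
The rule targets /ŋ/ (voiced velar nasal), which sits after the trigger /p/ (bilabial).
A voiced bilabial nasal is [m], so the surface segment is [m].

[ʁɔpma]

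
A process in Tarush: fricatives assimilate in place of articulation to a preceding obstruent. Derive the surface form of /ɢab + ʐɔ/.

/ʐ/ is a voiced retroflex fricative. The preceding trigger /b/ is bilabial, so /ʐ/ must become bilabial as well.
A voiced bilabial fricative is [β], so the surface segment is [β].

[ɢabβɔ]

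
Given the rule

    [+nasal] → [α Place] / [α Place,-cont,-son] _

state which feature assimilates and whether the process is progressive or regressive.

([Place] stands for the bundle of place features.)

progressive place assimilation

The rule copies the place features (abbreviated [Place]) from the environment onto the target, so the assimilating feature is place.
Since the environment is written before the underscore, the trigger precedes the target; the direction is progressive.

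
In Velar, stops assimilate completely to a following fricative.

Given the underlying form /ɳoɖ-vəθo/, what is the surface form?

/ɖ/ is the segment targeted by the rule; it sits immediately before /v/, so it assimilates completely and surfaces as [v].

[ɳovvəθo]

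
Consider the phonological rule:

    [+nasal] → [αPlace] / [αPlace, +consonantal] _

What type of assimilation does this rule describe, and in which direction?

The shared variable α links the value of the place features (abbreviated [Place]) on the target to the same value on the neighbouring segment, so place is the feature that assimilates.
Since the environment is written before the underscore, the trigger precedes the target; the direction is progressive.

progressive place assimilation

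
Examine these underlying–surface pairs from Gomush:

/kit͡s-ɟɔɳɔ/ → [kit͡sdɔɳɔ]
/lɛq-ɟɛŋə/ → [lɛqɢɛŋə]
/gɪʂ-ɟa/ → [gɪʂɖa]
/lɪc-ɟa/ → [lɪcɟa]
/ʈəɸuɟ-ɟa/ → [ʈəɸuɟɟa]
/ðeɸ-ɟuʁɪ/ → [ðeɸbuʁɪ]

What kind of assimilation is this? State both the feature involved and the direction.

The segment that alternates is /ɟ/, which surfaces as [d] when adjacent to /t͡s/.
The change palatal → alveolar matches the place of the preceding /t͡s/, identifying this as place assimilation.
Manner and voice are unchanged, so the assimilation is partial, not total.
The same holds elsewhere in the data: /ɟ/ → [ɢ] after /q/ (palatal → uvular, matching uvular); /ɟ/ → [ɖ] after /ʂ/ (palatal → retroflex, matching retroflex); /ɟ/ → [b] after /ɸ/ (palatal → bilabial, matching bilabial) — only place changes, and always toward the preceding segment.
Nothing changes in [lɪcɟa], [ʈəɸuɟɟa]: there the adjacent consonants already agree in place (/ɟ/ and /c/ are both palatal; /ɟ/ and /ɟ/ are both palatal), so these forms are consistent with the same rule.
The trigger is the preceding segment, so the direction is progressive (perseverative).

progressive place assimilation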